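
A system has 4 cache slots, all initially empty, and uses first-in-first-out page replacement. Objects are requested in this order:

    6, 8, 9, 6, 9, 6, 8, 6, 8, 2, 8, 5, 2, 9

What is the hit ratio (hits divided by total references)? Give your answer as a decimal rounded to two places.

0.64

6 -> fault, frames {6}
8 -> fault, frames {6,8}
9 -> fault, frames {6,8,9}
6 -> hit
9 -> hit
6 -> hit
8 -> hit
6 -> hit
8 -> hit
2 -> fault, frames {6,8,9,2}
8 -> hit
5 -> fault, evict 6, frames {8,9,2,5}
2 -> hit
9 -> hit
Hits: 9 of 14 references → 9/14 = 0.6429.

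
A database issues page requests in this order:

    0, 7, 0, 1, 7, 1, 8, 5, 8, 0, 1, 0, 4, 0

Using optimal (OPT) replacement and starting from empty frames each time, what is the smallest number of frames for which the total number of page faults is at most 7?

3

f=1: 14 faults
f=2: 8 faults
f=3: 7 faults
f=4: 6 faults
f=5: 6 faults
f=6: 6 faults
Smallest f with faults ≤ 7 is 3.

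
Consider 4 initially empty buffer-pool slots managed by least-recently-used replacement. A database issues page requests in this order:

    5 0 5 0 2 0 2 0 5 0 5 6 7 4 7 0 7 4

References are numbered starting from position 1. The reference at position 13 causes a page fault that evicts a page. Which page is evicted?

2

pos 1: 5 -> fault, frames (5)
pos 2: 0 -> fault, frames (5 0)
pos 3: 5 -> hit
pos 4: 0 -> hit
pos 5: 2 -> fault, frames (5 0 2)
pos 6: 0 -> hit
pos 7: 2 -> hit
pos 8: 0 -> hit
pos 9: 5 -> hit
pos 10: 0 -> hit
pos 11: 5 -> hit
pos 12: 6 -> fault, frames (2 0 5 6)
pos 13: 7 -> fault, evict 2, frames (0 5 6 7)
At position 13, page 2 is evicted.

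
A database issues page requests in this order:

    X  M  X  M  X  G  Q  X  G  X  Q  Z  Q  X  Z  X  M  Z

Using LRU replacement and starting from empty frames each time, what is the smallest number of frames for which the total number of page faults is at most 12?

2

f=1: 18 faults
f=2: 12 faults
f=3: 6 faults
f=4: 6 faults
f=5: 5 faults
Smallest f with faults ≤ 12 is 2.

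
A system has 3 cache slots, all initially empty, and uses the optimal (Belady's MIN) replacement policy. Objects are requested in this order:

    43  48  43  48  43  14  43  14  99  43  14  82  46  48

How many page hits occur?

7

43 → miss, frames {43}
48 → miss, frames {43,48}
43 → hit
48 → hit
43 → hit
14 → miss, frames {43,48,14}
43 → hit
14 → hit
99 → miss, evict 48, frames {43,14,99}
43 → hit
14 → hit
82 → miss, evict 99, frames {43,14,82}
46 → miss, evict 82, frames {43,14,46}
48 → miss, evict 46, frames {43,14,48}
Hits: 7.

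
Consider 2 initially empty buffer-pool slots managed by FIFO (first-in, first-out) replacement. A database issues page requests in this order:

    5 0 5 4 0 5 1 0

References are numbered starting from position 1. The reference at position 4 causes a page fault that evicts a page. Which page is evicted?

5

pos 1: 5: fault, frames [5]
pos 2: 0: fault, frames [5, 0]
pos 3: 5: hit
pos 4: 4: fault, evict 5, frames [0, 4]
At position 4, page 5 is evicted.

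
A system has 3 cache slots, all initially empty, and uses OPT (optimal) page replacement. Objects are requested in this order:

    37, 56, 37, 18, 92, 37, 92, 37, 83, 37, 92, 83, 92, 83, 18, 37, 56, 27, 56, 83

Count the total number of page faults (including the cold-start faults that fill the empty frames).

8

37 -> miss, frames [37]
56 -> miss, frames [37, 56]
37 -> hit
18 -> miss, frames [37, 56, 18]
92 -> miss, evict 56, frames [37, 18, 92]
37 -> hit
92 -> hit
37 -> hit
83 -> miss, evict 18, frames [37, 92, 83]
37 -> hit
92 -> hit
83 -> hit
92 -> hit
83 -> hit
18 -> miss, evict 92, frames [37, 83, 18]
37 -> hit
56 -> miss, evict 18, frames [37, 83, 56]
27 -> miss, evict 37, frames [83, 56, 27]
56 -> hit
83 -> hit
Page faults: 8.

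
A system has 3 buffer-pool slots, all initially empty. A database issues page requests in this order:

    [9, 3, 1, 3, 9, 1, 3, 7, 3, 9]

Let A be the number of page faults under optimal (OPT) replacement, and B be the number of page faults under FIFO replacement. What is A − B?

Under OPT: F F F . . . . F . . → 4 faults.
Under FIFO: F F F . . . . F . F → 5 faults.
A − B = 4 − 5 = -1.

-1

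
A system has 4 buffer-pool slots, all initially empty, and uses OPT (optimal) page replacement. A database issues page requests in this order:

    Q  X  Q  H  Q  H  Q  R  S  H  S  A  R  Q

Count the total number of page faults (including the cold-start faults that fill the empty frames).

6

Q → fault, frames (Q)
X → fault, frames (Q X)
Q → hit
H → fault, frames (Q X H)
Q → hit
H → hit
Q → hit
R → fault, frames (Q X H R)
S → fault, evict X, frames (Q H R S)
H → hit
S → hit
A → fault, evict S, frames (Q H R A)
R → hit
Q → hit
Page faults: 6.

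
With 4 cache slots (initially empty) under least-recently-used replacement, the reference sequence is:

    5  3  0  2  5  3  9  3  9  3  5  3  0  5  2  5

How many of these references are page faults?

7

5: miss, frames [5]
3: miss, frames [5, 3]
0: miss, frames [5, 3, 0]
2: miss, frames [5, 3, 0, 2]
5: hit
3: hit
9: miss, evict 0, frames [2, 5, 3, 9]
3: hit
9: hit
3: hit
5: hit
3: hit
0: miss, evict 2, frames [9, 5, 3, 0]
5: hit
2: miss, evict 9, frames [3, 0, 5, 2]
5: hit
Page faults: 7.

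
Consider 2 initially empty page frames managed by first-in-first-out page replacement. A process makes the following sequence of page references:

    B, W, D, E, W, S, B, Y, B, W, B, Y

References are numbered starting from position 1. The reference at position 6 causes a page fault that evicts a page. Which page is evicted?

pos 1: B → miss, frames (B)
pos 2: W → miss, frames (B W)
pos 3: D → miss, evict B, frames (W D)
pos 4: E → miss, evict W, frames (D E)
pos 5: W → miss, evict D, frames (E W)
pos 6: S → miss, evict E, frames (W S)
At position 6, page E is evicted.

E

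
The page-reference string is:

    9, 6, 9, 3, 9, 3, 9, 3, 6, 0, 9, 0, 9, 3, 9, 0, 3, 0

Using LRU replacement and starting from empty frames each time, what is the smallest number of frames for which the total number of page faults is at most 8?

f=1: 18 faults
f=2: 9 faults
f=3: 6 faults
f=4: 4 faults
Smallest f with faults ≤ 8 is 3.

3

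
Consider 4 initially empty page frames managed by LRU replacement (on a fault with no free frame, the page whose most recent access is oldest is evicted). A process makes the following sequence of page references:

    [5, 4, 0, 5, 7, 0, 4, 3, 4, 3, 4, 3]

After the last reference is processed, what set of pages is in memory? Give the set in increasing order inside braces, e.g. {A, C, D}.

5 -> fault, frames {5}
4 -> fault, frames {5,4}
0 -> fault, frames {5,4,0}
5 -> hit
7 -> fault, frames {4,0,5,7}
0 -> hit
4 -> hit
3 -> fault, evict 5, frames {7,0,4,3}
4 -> hit
3 -> hit
4 -> hit
3 -> hit

{0, 3, 4, 7}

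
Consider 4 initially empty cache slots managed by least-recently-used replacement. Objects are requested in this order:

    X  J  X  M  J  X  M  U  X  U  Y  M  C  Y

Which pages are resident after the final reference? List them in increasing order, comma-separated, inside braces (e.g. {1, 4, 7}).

{C, M, U, Y}

X: fault, frames {X}
J: fault, frames {X,J}
X: hit
M: fault, frames {J,X,M}
J: hit
X: hit
M: hit
U: fault, frames {J,X,M,U}
X: hit
U: hit
Y: fault, evict J, frames {M,X,U,Y}
M: hit
C: fault, evict X, frames {U,Y,M,C}
Y: hit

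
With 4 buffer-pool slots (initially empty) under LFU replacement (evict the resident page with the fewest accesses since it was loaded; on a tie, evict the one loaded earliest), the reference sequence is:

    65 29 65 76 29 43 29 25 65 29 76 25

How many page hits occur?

65 → miss, frames {65}
29 → miss, frames {65,29}
65 → hit
76 → miss, frames {65,29,76}
29 → hit
43 → miss, frames {65,29,76,43}
29 → hit
25 → miss, evict 76, frames {65,29,43,25}
65 → hit
29 → hit
76 → miss, evict 43, frames {65,29,25,76}
25 → hit
Hits: 6.

6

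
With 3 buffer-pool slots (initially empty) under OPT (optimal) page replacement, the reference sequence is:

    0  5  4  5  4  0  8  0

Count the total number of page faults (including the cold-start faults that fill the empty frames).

0: miss, frames (0)
5: miss, frames (0 5)
4: miss, frames (0 5 4)
5: hit
4: hit
0: hit
8: miss, evict 4, frames (0 5 8)
0: hit
Page faults: 4.

4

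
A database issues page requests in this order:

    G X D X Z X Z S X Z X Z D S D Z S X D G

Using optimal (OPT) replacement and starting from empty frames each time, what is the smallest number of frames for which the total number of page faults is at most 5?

f=1: 20 faults
f=2: 12 faults
f=3: 8 faults
f=4: 6 faults
f=5: 5 faults
Smallest f with faults ≤ 5 is 5.

5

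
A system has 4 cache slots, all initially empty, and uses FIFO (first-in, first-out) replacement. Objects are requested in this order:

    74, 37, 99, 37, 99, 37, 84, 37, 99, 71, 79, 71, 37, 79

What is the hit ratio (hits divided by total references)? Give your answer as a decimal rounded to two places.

0.50

74 -> fault, frames {74}
37 -> fault, frames {74,37}
99 -> fault, frames {74,37,99}
37 -> hit
99 -> hit
37 -> hit
84 -> fault, frames {74,37,99,84}
37 -> hit
99 -> hit
71 -> fault, evict 74, frames {37,99,84,71}
79 -> fault, evict 37, frames {99,84,71,79}
71 -> hit
37 -> fault, evict 99, frames {84,71,79,37}
79 -> hit
Hits: 7 of 14 references → 7/14 = 0.5000.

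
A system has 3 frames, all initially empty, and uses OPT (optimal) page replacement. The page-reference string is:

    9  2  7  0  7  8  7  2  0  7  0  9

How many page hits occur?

5

9 → fault, frames (9)
2 → fault, frames (9 2)
7 → fault, frames (9 2 7)
0 → fault, evict 9, frames (2 7 0)
7 → hit
8 → fault, evict 0, frames (2 7 8)
7 → hit
2 → hit
0 → fault, evict 8, frames (2 7 0)
7 → hit
0 → hit
9 → fault, evict 0, frames (2 7 9)
Hits: 5.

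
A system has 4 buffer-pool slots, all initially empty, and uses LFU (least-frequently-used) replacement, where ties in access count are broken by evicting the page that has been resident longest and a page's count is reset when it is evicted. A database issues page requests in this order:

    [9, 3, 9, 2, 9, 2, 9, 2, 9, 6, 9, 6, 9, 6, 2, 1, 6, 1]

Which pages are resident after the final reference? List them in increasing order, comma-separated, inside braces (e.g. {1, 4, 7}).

{1, 2, 6, 9}

9 -> miss, frames {9}
3 -> miss, frames {9,3}
9 -> hit
2 -> miss, frames {9,3,2}
9 -> hit
2 -> hit
9 -> hit
2 -> hit
9 -> hit
6 -> miss, frames {9,3,2,6}
9 -> hit
6 -> hit
9 -> hit
6 -> hit
2 -> hit
1 -> miss, evict 3, frames {9,2,6,1}
6 -> hit
1 -> hit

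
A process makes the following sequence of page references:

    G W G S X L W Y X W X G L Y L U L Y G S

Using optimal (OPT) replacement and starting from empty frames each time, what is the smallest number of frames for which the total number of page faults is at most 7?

6

f=1: 20 faults
f=2: 14 faults
f=3: 11 faults
f=4: 9 faults
f=5: 8 faults
f=6: 7 faults
f=7: 7 faults
Smallest f with faults ≤ 7 is 6.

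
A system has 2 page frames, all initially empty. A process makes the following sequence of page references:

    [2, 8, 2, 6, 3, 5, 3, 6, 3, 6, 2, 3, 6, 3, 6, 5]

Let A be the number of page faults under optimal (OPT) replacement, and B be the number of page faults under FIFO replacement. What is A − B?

Under OPT: F F . F F F . F . . F . F . . F → 9 faults.
Under FIFO: F F . F F F . F F . F . F F . F → 11 faults.
A − B = 9 − 11 = -2.

-2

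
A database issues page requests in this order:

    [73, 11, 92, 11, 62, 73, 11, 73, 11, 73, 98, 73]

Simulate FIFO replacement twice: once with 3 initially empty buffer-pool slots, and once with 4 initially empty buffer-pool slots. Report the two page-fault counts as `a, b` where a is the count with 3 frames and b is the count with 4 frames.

7, 6

3 frames: F F F . F F F . . . F . → 7 faults.
4 frames: F F F . F . . . . . F F → 6 faults.
6 < 7: adding a frame reduced faults, as is typical.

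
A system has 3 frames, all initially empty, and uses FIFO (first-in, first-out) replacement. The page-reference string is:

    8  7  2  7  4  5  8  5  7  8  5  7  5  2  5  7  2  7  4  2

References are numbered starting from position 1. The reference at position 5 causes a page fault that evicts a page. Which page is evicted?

8

pos 1: 8 -> fault, frames {8}
pos 2: 7 -> fault, frames {8,7}
pos 3: 2 -> fault, frames {8,7,2}
pos 4: 7 -> hit
pos 5: 4 -> fault, evict 8, frames {7,2,4}
At position 5, page 8 is evicted.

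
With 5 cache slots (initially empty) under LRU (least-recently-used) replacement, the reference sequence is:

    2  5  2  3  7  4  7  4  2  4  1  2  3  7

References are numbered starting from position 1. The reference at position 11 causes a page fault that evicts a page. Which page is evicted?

pos 1: 2 -> miss, frames {2}
pos 2: 5 -> miss, frames {2,5}
pos 3: 2 -> hit
pos 4: 3 -> miss, frames {5,2,3}
pos 5: 7 -> miss, frames {5,2,3,7}
pos 6: 4 -> miss, frames {5,2,3,7,4}
pos 7: 7 -> hit
pos 8: 4 -> hit
pos 9: 2 -> hit
pos 10: 4 -> hit
pos 11: 1 -> miss, evict 5, frames {3,7,2,4,1}
At position 11, page 5 is evicted.

5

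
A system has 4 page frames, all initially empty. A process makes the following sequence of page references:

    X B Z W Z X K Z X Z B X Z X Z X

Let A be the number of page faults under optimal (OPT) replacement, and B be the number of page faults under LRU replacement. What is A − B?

-1

Under OPT: F F F F . . F . . . . . . . . . → 5 faults.
Under LRU: F F F F . . F . . . F . . . . . → 6 faults.
A − B = 5 − 6 = -1.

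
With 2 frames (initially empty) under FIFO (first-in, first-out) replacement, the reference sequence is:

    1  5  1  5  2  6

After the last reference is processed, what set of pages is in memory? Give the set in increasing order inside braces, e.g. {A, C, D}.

{2, 6}

1 -> fault, frames {1}
5 -> fault, frames {1,5}
1 -> hit
5 -> hit
2 -> fault, evict 1, frames {5,2}
6 -> fault, evict 5, frames {2,6}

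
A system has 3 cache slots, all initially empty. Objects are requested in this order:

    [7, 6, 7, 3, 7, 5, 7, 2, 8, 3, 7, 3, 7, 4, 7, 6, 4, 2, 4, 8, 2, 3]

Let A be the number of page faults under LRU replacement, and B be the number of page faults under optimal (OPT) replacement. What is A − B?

3

Under LRU: F F . F . F . F F F F . . F . F . F . F . F → 13 faults.
Under OPT: F F . F . F . F F . . . . F . F . F . . . F → 10 faults.
A − B = 13 − 10 = 3.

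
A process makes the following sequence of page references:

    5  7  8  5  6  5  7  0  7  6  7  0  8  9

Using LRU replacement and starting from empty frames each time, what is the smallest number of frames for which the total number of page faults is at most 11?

2

f=1: 14 faults
f=2: 11 faults
f=3: 9 faults
f=4: 7 faults
f=5: 6 faults
f=6: 6 faults
Smallest f with faults ≤ 11 is 2.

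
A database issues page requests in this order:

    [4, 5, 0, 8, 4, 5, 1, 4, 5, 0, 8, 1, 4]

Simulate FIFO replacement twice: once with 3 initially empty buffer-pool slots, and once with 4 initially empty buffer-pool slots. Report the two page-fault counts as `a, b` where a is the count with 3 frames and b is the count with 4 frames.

10, 11

3 frames: F F F F F F F . . F F . F → 10 faults.
4 frames: F F F F . . F F F F F F F → 11 faults.
11 > 10: adding a frame increased faults — Belady's anomaly.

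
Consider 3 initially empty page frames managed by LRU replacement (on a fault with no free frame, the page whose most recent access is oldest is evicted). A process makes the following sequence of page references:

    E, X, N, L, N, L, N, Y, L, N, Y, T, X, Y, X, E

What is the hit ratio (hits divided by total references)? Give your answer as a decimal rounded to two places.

0.50

E -> fault, frames [E]
X -> fault, frames [E, X]
N -> fault, frames [E, X, N]
L -> fault, evict E, frames [X, N, L]
N -> hit
L -> hit
N -> hit
Y -> fault, evict X, frames [L, N, Y]
L -> hit
N -> hit
Y -> hit
T -> fault, evict L, frames [N, Y, T]
X -> fault, evict N, frames [Y, T, X]
Y -> hit
X -> hit
E -> fault, evict T, frames [Y, X, E]
Hits: 8 of 16 references → 8/16 = 0.5000.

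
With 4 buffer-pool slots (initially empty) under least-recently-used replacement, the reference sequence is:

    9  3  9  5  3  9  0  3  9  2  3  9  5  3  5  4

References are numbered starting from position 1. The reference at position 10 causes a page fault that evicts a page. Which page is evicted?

pos 1: 9 → fault, frames [9]
pos 2: 3 → fault, frames [9, 3]
pos 3: 9 → hit
pos 4: 5 → fault, frames [3, 9, 5]
pos 5: 3 → hit
pos 6: 9 → hit
pos 7: 0 → fault, frames [5, 3, 9, 0]
pos 8: 3 → hit
pos 9: 9 → hit
pos 10: 2 → fault, evict 5, frames [0, 3, 9, 2]
At position 10, page 5 is evicted.

5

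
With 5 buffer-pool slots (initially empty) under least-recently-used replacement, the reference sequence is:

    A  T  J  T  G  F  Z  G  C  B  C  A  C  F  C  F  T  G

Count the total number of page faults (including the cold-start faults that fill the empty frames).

A: fault, frames {A}
T: fault, frames {A,T}
J: fault, frames {A,T,J}
T: hit
G: fault, frames {A,J,T,G}
F: fault, frames {A,J,T,G,F}
Z: fault, evict A, frames {J,T,G,F,Z}
G: hit
C: fault, evict J, frames {T,F,Z,G,C}
B: fault, evict T, frames {F,Z,G,C,B}
C: hit
A: fault, evict F, frames {Z,G,B,C,A}
C: hit
F: fault, evict Z, frames {G,B,A,C,F}
C: hit
F: hit
T: fault, evict G, frames {B,A,C,F,T}
G: fault, evict B, frames {A,C,F,T,G}
Page faults: 12.

12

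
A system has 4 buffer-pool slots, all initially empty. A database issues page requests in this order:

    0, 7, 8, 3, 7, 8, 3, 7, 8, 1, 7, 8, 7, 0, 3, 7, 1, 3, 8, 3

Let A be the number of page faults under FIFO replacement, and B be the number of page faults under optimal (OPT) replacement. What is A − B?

Under FIFO: F F F F . . . . . F . . . F . F . . F F → 9 faults.
Under OPT: F F F F . . . . . F . . . . F . . . . . → 6 faults.
A − B = 9 − 6 = 3.

3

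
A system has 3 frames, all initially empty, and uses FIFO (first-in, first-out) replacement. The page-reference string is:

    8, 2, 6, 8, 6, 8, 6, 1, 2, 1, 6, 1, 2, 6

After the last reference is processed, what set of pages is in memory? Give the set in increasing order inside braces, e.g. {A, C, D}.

8: miss, frames {8}
2: miss, frames {8,2}
6: miss, frames {8,2,6}
8: hit
6: hit
8: hit
6: hit
1: miss, evict 8, frames {2,6,1}
2: hit
1: hit
6: hit
1: hit
2: hit
6: hit

{1, 2, 6}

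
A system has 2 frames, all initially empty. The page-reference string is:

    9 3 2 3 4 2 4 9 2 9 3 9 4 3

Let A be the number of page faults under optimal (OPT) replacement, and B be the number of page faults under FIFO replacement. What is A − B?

Under OPT: F F F . F . . F . . F . F . → 7 faults.
Under FIFO: F F F . F . . F F . F F F F → 10 faults.
A − B = 7 − 10 = -3.

-3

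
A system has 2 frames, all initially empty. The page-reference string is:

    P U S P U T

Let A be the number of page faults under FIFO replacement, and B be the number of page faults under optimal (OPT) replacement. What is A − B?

Under FIFO: F F F F F F → 6 faults.
Under OPT: F F F . F F → 5 faults.
A − B = 6 − 5 = 1.

1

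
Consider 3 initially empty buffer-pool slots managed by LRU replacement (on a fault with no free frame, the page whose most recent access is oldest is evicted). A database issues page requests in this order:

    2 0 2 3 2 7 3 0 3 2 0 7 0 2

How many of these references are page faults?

7

2 → miss, frames {2}
0 → miss, frames {2,0}
2 → hit
3 → miss, frames {0,2,3}
2 → hit
7 → miss, evict 0, frames {3,2,7}
3 → hit
0 → miss, evict 2, frames {7,3,0}
3 → hit
2 → miss, evict 7, frames {0,3,2}
0 → hit
7 → miss, evict 3, frames {2,0,7}
0 → hit
2 → hit
Page faults: 7.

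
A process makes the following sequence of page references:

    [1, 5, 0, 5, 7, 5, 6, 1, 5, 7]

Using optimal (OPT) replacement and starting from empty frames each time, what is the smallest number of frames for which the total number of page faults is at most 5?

4

f=1: 10 faults
f=2: 7 faults
f=3: 6 faults
f=4: 5 faults
f=5: 5 faults
Smallest f with faults ≤ 5 is 4.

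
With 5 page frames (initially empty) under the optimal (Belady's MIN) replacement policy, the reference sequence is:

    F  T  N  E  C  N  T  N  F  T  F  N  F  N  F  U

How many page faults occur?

F -> fault, frames (F)
T -> fault, frames (F T)
N -> fault, frames (F T N)
E -> fault, frames (F T N E)
C -> fault, frames (F T N E C)
N -> hit
T -> hit
N -> hit
F -> hit
T -> hit
F -> hit
N -> hit
F -> hit
N -> hit
F -> hit
U -> fault, evict C, frames (F T N E U)
Page faults: 6.

6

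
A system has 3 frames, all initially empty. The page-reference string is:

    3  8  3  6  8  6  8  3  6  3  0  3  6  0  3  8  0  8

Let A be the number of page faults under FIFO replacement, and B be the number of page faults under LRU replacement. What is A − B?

1

Under FIFO: F F . F . . . . . . F F . . . F . . → 6 faults.
Under LRU: F F . F . . . . . . F . . . . F . . → 5 faults.
A − B = 6 − 5 = 1.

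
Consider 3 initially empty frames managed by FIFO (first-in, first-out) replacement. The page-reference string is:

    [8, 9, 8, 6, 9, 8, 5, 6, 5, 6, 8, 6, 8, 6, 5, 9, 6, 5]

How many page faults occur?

8: miss, frames [8]
9: miss, frames [8, 9]
8: hit
6: miss, frames [8, 9, 6]
9: hit
8: hit
5: miss, evict 8, frames [9, 6, 5]
6: hit
5: hit
6: hit
8: miss, evict 9, frames [6, 5, 8]
6: hit
8: hit
6: hit
5: hit
9: miss, evict 6, frames [5, 8, 9]
6: miss, evict 5, frames [8, 9, 6]
5: miss, evict 8, frames [9, 6, 5]
Page faults: 8.

8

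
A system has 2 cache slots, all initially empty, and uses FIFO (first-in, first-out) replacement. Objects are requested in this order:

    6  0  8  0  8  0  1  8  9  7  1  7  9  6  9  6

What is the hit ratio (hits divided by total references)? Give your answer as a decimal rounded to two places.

0.44

6: fault, frames [6]
0: fault, frames [6, 0]
8: fault, evict 6, frames [0, 8]
0: hit
8: hit
0: hit
1: fault, evict 0, frames [8, 1]
8: hit
9: fault, evict 8, frames [1, 9]
7: fault, evict 1, frames [9, 7]
1: fault, evict 9, frames [7, 1]
7: hit
9: fault, evict 7, frames [1, 9]
6: fault, evict 1, frames [9, 6]
9: hit
6: hit
Hits: 7 of 16 references → 7/16 = 0.4375.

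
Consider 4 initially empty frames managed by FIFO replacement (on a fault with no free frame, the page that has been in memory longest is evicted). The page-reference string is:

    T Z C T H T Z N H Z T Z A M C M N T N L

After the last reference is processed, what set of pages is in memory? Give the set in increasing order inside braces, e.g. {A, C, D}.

{C, L, N, T}

T → miss, frames [T]
Z → miss, frames [T, Z]
C → miss, frames [T, Z, C]
T → hit
H → miss, frames [T, Z, C, H]
T → hit
Z → hit
N → miss, evict T, frames [Z, C, H, N]
H → hit
Z → hit
T → miss, evict Z, frames [C, H, N, T]
Z → miss, evict C, frames [H, N, T, Z]
A → miss, evict H, frames [N, T, Z, A]
M → miss, evict N, frames [T, Z, A, M]
C → miss, evict T, frames [Z, A, M, C]
M → hit
N → miss, evict Z, frames [A, M, C, N]
T → miss, evict A, frames [M, C, N, T]
N → hit
L → miss, evict M, frames [C, N, T, L]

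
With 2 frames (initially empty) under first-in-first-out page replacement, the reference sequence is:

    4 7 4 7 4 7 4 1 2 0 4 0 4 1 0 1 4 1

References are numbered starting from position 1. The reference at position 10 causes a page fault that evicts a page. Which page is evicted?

1

pos 1: 4 -> fault, frames {4}
pos 2: 7 -> fault, frames {4,7}
pos 3: 4 -> hit
pos 4: 7 -> hit
pos 5: 4 -> hit
pos 6: 7 -> hit
pos 7: 4 -> hit
pos 8: 1 -> fault, evict 4, frames {7,1}
pos 9: 2 -> fault, evict 7, frames {1,2}
pos 10: 0 -> fault, evict 1, frames {2,0}
At position 10, page 1 is evicted.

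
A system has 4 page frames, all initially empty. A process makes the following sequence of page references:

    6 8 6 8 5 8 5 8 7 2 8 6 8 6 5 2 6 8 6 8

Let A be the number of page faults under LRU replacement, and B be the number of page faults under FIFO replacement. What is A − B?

-1

Under LRU: F F . . F . . . F F . F . . F . . . . . → 7 faults.
Under FIFO: F F . . F . . . F F . F F . F . . . . . → 8 faults.
A − B = 7 − 8 = -1.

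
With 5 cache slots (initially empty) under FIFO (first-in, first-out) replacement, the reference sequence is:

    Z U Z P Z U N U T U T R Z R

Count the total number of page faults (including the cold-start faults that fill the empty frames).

Z → fault, frames {Z}
U → fault, frames {Z,U}
Z → hit
P → fault, frames {Z,U,P}
Z → hit
U → hit
N → fault, frames {Z,U,P,N}
U → hit
T → fault, frames {Z,U,P,N,T}
U → hit
T → hit
R → fault, evict Z, frames {U,P,N,T,R}
Z → fault, evict U, frames {P,N,T,R,Z}
R → hit
Page faults: 7.

7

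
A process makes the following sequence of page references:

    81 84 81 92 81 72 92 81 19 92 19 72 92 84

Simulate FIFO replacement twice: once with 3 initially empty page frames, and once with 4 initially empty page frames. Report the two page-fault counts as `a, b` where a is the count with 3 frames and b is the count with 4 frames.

9, 5

3 frames: F F . F . F . F F F . F . F → 9 faults.
4 frames: F F . F . F . . F . . . . . → 5 faults.
5 < 9: adding a frame reduced faults, as is typical.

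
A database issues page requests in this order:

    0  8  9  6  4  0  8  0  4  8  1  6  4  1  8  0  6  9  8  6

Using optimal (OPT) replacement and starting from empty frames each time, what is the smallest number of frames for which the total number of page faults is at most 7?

5

f=1: 20 faults
f=2: 14 faults
f=3: 10 faults
f=4: 8 faults
f=5: 7 faults
f=6: 6 faults
Smallest f with faults ≤ 7 is 5.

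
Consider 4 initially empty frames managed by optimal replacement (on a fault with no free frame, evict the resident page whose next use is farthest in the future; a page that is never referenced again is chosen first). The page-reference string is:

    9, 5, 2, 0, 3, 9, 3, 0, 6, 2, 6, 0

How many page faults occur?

9: fault, frames (9)
5: fault, frames (9 5)
2: fault, frames (9 5 2)
0: fault, frames (9 5 2 0)
3: fault, evict 5, frames (9 2 0 3)
9: hit
3: hit
0: hit
6: fault, evict 3, frames (9 2 0 6)
2: hit
6: hit
0: hit
Page faults: 6.

6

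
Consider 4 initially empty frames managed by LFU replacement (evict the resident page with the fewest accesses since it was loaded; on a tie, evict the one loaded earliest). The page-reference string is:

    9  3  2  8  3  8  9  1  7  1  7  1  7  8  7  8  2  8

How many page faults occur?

9 -> miss, frames [9]
3 -> miss, frames [9, 3]
2 -> miss, frames [9, 3, 2]
8 -> miss, frames [9, 3, 2, 8]
3 -> hit
8 -> hit
9 -> hit
1 -> miss, evict 2, frames [9, 3, 8, 1]
7 -> miss, evict 1, frames [9, 3, 8, 7]
1 -> miss, evict 7, frames [9, 3, 8, 1]
7 -> miss, evict 1, frames [9, 3, 8, 7]
1 -> miss, evict 7, frames [9, 3, 8, 1]
7 -> miss, evict 1, frames [9, 3, 8, 7]
8 -> hit
7 -> hit
8 -> hit
2 -> miss, evict 9, frames [3, 8, 7, 2]
8 -> hit
Page faults: 11.

11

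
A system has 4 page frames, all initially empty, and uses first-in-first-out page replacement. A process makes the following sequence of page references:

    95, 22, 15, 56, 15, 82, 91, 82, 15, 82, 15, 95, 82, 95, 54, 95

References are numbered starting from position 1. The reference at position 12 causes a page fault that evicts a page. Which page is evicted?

15

pos 1: 95: fault, frames [95]
pos 2: 22: fault, frames [95, 22]
pos 3: 15: fault, frames [95, 22, 15]
pos 4: 56: fault, frames [95, 22, 15, 56]
pos 5: 15: hit
pos 6: 82: fault, evict 95, frames [22, 15, 56, 82]
pos 7: 91: fault, evict 22, frames [15, 56, 82, 91]
pos 8: 82: hit
pos 9: 15: hit
pos 10: 82: hit
pos 11: 15: hit
pos 12: 95: fault, evict 15, frames [56, 82, 91, 95]
At position 12, page 15 is evicted.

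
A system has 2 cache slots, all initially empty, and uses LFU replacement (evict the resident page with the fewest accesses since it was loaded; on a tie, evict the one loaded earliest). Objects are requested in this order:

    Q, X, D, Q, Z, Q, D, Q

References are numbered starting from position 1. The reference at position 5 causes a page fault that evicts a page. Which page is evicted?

D

pos 1: Q: miss, frames [Q]
pos 2: X: miss, frames [Q, X]
pos 3: D: miss, evict Q, frames [X, D]
pos 4: Q: miss, evict X, frames [D, Q]
pos 5: Z: miss, evict D, frames [Q, Z]
At position 5, page D is evicted.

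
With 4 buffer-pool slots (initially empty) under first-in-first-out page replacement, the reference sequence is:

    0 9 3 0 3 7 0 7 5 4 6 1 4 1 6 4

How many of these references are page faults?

0 -> miss, frames (0)
9 -> miss, frames (0 9)
3 -> miss, frames (0 9 3)
0 -> hit
3 -> hit
7 -> miss, frames (0 9 3 7)
0 -> hit
7 -> hit
5 -> miss, evict 0, frames (9 3 7 5)
4 -> miss, evict 9, frames (3 7 5 4)
6 -> miss, evict 3, frames (7 5 4 6)
1 -> miss, evict 7, frames (5 4 6 1)
4 -> hit
1 -> hit
6 -> hit
4 -> hit
Page faults: 8.

8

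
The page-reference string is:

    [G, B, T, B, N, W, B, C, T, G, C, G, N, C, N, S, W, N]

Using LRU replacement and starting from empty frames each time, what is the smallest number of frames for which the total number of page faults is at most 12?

f=1: 18 faults
f=2: 15 faults
f=3: 11 faults
f=4: 11 faults
f=5: 10 faults
f=6: 8 faults
f=7: 7 faults
Smallest f with faults ≤ 12 is 3.

3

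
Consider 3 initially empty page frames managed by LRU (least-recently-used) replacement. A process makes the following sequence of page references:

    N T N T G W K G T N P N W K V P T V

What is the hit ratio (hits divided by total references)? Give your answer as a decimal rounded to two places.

0.28

N → miss, frames [N]
T → miss, frames [N, T]
N → hit
T → hit
G → miss, frames [N, T, G]
W → miss, evict N, frames [T, G, W]
K → miss, evict T, frames [G, W, K]
G → hit
T → miss, evict W, frames [K, G, T]
N → miss, evict K, frames [G, T, N]
P → miss, evict G, frames [T, N, P]
N → hit
W → miss, evict T, frames [P, N, W]
K → miss, evict P, frames [N, W, K]
V → miss, evict N, frames [W, K, V]
P → miss, evict W, frames [K, V, P]
T → miss, evict K, frames [V, P, T]
V → hit
Hits: 5 of 18 references → 5/18 = 0.2778.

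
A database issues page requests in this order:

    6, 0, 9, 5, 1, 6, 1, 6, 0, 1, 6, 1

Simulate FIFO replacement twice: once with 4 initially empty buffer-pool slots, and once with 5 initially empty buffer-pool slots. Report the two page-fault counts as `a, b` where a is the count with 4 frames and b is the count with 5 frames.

4 frames: F F F F F F . . F . . . → 7 faults.
5 frames: F F F F F . . . . . . . → 5 faults.
5 < 7: adding a frame reduced faults, as is typical.

7, 5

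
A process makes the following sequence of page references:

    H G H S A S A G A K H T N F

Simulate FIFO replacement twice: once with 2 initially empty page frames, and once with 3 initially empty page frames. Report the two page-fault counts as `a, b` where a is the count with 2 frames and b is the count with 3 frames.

2 frames: F F . F F . . F . F F F F F → 10 faults.
3 frames: F F . F F . . . . F F F F F → 9 faults.
9 < 10: adding a frame reduced faults, as is typical.

10, 9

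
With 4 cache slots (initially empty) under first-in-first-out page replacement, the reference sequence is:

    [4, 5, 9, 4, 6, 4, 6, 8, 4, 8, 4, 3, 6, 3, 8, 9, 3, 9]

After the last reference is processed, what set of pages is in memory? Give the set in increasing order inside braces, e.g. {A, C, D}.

4 → fault, frames [4]
5 → fault, frames [4, 5]
9 → fault, frames [4, 5, 9]
4 → hit
6 → fault, frames [4, 5, 9, 6]
4 → hit
6 → hit
8 → fault, evict 4, frames [5, 9, 6, 8]
4 → fault, evict 5, frames [9, 6, 8, 4]
8 → hit
4 → hit
3 → fault, evict 9, frames [6, 8, 4, 3]
6 → hit
3 → hit
8 → hit
9 → fault, evict 6, frames [8, 4, 3, 9]
3 → hit
9 → hit

{3, 4, 8, 9}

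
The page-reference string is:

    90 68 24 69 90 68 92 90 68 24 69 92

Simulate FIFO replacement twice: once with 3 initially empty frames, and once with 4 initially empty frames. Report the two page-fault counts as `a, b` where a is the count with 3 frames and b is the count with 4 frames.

9, 10

3 frames: F F F F F F F . . F F . → 9 faults.
4 frames: F F F F . . F F F F F F → 10 faults.
10 > 9: adding a frame increased faults — Belady's anomaly.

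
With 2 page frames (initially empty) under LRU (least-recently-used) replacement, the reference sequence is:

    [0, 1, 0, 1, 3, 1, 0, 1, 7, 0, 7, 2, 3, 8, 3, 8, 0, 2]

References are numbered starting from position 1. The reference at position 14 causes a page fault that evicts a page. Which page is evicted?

2

pos 1: 0: miss, frames [0]
pos 2: 1: miss, frames [0, 1]
pos 3: 0: hit
pos 4: 1: hit
pos 5: 3: miss, evict 0, frames [1, 3]
pos 6: 1: hit
pos 7: 0: miss, evict 3, frames [1, 0]
pos 8: 1: hit
pos 9: 7: miss, evict 0, frames [1, 7]
pos 10: 0: miss, evict 1, frames [7, 0]
pos 11: 7: hit
pos 12: 2: miss, evict 0, frames [7, 2]
pos 13: 3: miss, evict 7, frames [2, 3]
pos 14: 8: miss, evict 2, frames [3, 8]
At position 14, page 2 is evicted.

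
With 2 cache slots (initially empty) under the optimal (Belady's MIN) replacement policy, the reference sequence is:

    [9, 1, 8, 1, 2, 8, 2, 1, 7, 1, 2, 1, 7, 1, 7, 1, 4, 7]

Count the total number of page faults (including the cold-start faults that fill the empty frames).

9

9 → fault, frames {9}
1 → fault, frames {9,1}
8 → fault, evict 9, frames {1,8}
1 → hit
2 → fault, evict 1, frames {8,2}
8 → hit
2 → hit
1 → fault, evict 8, frames {2,1}
7 → fault, evict 2, frames {1,7}
1 → hit
2 → fault, evict 7, frames {1,2}
1 → hit
7 → fault, evict 2, frames {1,7}
1 → hit
7 → hit
1 → hit
4 → fault, evict 1, frames {7,4}
7 → hit
Page faults: 9.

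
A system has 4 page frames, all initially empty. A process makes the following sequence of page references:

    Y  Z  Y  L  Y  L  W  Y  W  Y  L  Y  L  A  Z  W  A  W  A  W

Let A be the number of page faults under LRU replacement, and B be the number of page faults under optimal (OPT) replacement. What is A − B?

Under LRU: F F . F . . F . . . . . . F F F . . . . → 7 faults.
Under OPT: F F . F . . F . . . . . . F . . . . . . → 5 faults.
A − B = 7 − 5 = 2.

2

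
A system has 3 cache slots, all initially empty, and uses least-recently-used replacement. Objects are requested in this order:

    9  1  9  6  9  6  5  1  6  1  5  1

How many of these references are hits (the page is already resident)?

7

9 → miss, frames {9}
1 → miss, frames {9,1}
9 → hit
6 → miss, frames {1,9,6}
9 → hit
6 → hit
5 → miss, evict 1, frames {9,6,5}
1 → miss, evict 9, frames {6,5,1}
6 → hit
1 → hit
5 → hit
1 → hit
Hits: 7.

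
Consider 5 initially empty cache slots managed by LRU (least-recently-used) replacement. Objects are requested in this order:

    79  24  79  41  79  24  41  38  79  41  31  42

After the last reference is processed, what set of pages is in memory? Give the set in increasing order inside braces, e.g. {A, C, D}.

{31, 38, 41, 42, 79}

79: fault, frames {79}
24: fault, frames {79,24}
79: hit
41: fault, frames {24,79,41}
79: hit
24: hit
41: hit
38: fault, frames {79,24,41,38}
79: hit
41: hit
31: fault, frames {24,38,79,41,31}
42: fault, evict 24, frames {38,79,41,31,42}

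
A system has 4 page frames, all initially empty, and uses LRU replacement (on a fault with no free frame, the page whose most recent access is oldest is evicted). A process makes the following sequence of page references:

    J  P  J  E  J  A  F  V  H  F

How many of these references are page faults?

J -> miss, frames [J]
P -> miss, frames [J, P]
J -> hit
E -> miss, frames [P, J, E]
J -> hit
A -> miss, frames [P, E, J, A]
F -> miss, evict P, frames [E, J, A, F]
V -> miss, evict E, frames [J, A, F, V]
H -> miss, evict J, frames [A, F, V, H]
F -> hit
Page faults: 7.

7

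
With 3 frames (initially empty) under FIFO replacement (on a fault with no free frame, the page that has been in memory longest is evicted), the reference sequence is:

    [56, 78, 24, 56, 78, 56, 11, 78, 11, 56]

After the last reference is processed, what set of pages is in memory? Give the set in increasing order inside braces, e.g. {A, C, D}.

56 -> fault, frames {56}
78 -> fault, frames {56,78}
24 -> fault, frames {56,78,24}
56 -> hit
78 -> hit
56 -> hit
11 -> fault, evict 56, frames {78,24,11}
78 -> hit
11 -> hit
56 -> fault, evict 78, frames {24,11,56}

{11, 24, 56}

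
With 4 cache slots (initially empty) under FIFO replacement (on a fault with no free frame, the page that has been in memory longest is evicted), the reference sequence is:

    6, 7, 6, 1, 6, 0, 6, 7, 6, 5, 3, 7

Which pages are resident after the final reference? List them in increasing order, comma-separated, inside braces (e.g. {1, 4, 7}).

{0, 3, 5, 7}

6 -> fault, frames [6]
7 -> fault, frames [6, 7]
6 -> hit
1 -> fault, frames [6, 7, 1]
6 -> hit
0 -> fault, frames [6, 7, 1, 0]
6 -> hit
7 -> hit
6 -> hit
5 -> fault, evict 6, frames [7, 1, 0, 5]
3 -> fault, evict 7, frames [1, 0, 5, 3]
7 -> fault, evict 1, frames [0, 5, 3, 7]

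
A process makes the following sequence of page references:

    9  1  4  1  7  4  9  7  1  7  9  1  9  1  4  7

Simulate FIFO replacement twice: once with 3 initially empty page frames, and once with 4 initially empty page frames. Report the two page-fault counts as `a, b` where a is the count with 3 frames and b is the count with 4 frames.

8, 4

3 frames: F F F . F . F . F . . . . . F F → 8 faults.
4 frames: F F F . F . . . . . . . . . . . → 4 faults.
4 < 8: adding a frame reduced faults, as is typical.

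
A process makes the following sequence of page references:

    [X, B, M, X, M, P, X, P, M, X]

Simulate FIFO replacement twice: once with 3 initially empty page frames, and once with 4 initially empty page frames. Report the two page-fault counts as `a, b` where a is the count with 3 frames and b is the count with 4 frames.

5, 4

3 frames: F F F . . F F . . . → 5 faults.
4 frames: F F F . . F . . . . → 4 faults.
4 < 5: adding a frame reduced faults, as is typical.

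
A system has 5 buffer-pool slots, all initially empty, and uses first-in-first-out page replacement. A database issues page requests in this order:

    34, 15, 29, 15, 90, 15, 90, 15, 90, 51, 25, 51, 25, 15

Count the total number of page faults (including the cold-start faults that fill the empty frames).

34: fault, frames (34)
15: fault, frames (34 15)
29: fault, frames (34 15 29)
15: hit
90: fault, frames (34 15 29 90)
15: hit
90: hit
15: hit
90: hit
51: fault, frames (34 15 29 90 51)
25: fault, evict 34, frames (15 29 90 51 25)
51: hit
25: hit
15: hit
Page faults: 6.

6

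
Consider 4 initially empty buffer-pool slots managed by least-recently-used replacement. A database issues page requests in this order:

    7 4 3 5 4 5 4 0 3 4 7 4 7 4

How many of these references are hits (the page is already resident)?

8

7: miss, frames {7}
4: miss, frames {7,4}
3: miss, frames {7,4,3}
5: miss, frames {7,4,3,5}
4: hit
5: hit
4: hit
0: miss, evict 7, frames {3,5,4,0}
3: hit
4: hit
7: miss, evict 5, frames {0,3,4,7}
4: hit
7: hit
4: hit
Hits: 8.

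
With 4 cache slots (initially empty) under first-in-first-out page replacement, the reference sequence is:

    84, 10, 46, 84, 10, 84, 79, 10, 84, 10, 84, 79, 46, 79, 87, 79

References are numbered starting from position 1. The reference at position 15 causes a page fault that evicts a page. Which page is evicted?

84

pos 1: 84 → fault, frames {84}
pos 2: 10 → fault, frames {84,10}
pos 3: 46 → fault, frames {84,10,46}
pos 4: 84 → hit
pos 5: 10 → hit
pos 6: 84 → hit
pos 7: 79 → fault, frames {84,10,46,79}
pos 8: 10 → hit
pos 9: 84 → hit
pos 10: 10 → hit
pos 11: 84 → hit
pos 12: 79 → hit
pos 13: 46 → hit
pos 14: 79 → hit
pos 15: 87 → fault, evict 84, frames {10,46,79,87}
At position 15, page 84 is evicted.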